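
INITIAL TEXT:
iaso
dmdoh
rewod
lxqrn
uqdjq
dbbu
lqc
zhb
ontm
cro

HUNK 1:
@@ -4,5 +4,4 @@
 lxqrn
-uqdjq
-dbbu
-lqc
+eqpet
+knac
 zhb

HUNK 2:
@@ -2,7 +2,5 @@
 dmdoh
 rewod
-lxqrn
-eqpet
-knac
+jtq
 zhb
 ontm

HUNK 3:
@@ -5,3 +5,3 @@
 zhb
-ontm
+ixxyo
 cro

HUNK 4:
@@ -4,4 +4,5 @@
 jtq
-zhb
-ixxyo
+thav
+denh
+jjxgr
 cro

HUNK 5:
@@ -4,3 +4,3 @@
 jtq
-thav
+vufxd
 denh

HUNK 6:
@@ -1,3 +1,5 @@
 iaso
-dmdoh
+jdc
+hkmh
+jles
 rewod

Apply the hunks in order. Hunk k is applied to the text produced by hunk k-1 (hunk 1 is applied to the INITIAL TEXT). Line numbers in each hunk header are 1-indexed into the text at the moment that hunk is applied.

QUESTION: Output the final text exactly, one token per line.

Hunk 1: at line 4 remove [uqdjq,dbbu,lqc] add [eqpet,knac] -> 9 lines: iaso dmdoh rewod lxqrn eqpet knac zhb ontm cro
Hunk 2: at line 2 remove [lxqrn,eqpet,knac] add [jtq] -> 7 lines: iaso dmdoh rewod jtq zhb ontm cro
Hunk 3: at line 5 remove [ontm] add [ixxyo] -> 7 lines: iaso dmdoh rewod jtq zhb ixxyo cro
Hunk 4: at line 4 remove [zhb,ixxyo] add [thav,denh,jjxgr] -> 8 lines: iaso dmdoh rewod jtq thav denh jjxgr cro
Hunk 5: at line 4 remove [thav] add [vufxd] -> 8 lines: iaso dmdoh rewod jtq vufxd denh jjxgr cro
Hunk 6: at line 1 remove [dmdoh] add [jdc,hkmh,jles] -> 10 lines: iaso jdc hkmh jles rewod jtq vufxd denh jjxgr cro

Answer: iaso
jdc
hkmh
jles
rewod
jtq
vufxd
denh
jjxgr
cro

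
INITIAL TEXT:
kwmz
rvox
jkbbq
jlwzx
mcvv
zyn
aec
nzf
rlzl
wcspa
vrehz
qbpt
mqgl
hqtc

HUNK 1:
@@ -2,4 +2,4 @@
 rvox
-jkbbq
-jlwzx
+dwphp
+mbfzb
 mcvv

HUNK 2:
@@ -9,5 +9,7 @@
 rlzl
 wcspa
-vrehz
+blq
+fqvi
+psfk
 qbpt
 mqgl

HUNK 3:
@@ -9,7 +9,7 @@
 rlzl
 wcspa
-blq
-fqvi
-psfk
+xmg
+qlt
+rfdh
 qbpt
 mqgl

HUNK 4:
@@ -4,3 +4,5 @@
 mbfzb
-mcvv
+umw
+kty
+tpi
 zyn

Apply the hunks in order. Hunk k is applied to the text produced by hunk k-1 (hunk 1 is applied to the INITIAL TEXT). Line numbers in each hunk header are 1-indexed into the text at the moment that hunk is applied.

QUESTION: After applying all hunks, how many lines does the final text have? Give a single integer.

Hunk 1: at line 2 remove [jkbbq,jlwzx] add [dwphp,mbfzb] -> 14 lines: kwmz rvox dwphp mbfzb mcvv zyn aec nzf rlzl wcspa vrehz qbpt mqgl hqtc
Hunk 2: at line 9 remove [vrehz] add [blq,fqvi,psfk] -> 16 lines: kwmz rvox dwphp mbfzb mcvv zyn aec nzf rlzl wcspa blq fqvi psfk qbpt mqgl hqtc
Hunk 3: at line 9 remove [blq,fqvi,psfk] add [xmg,qlt,rfdh] -> 16 lines: kwmz rvox dwphp mbfzb mcvv zyn aec nzf rlzl wcspa xmg qlt rfdh qbpt mqgl hqtc
Hunk 4: at line 4 remove [mcvv] add [umw,kty,tpi] -> 18 lines: kwmz rvox dwphp mbfzb umw kty tpi zyn aec nzf rlzl wcspa xmg qlt rfdh qbpt mqgl hqtc
Final line count: 18

Answer: 18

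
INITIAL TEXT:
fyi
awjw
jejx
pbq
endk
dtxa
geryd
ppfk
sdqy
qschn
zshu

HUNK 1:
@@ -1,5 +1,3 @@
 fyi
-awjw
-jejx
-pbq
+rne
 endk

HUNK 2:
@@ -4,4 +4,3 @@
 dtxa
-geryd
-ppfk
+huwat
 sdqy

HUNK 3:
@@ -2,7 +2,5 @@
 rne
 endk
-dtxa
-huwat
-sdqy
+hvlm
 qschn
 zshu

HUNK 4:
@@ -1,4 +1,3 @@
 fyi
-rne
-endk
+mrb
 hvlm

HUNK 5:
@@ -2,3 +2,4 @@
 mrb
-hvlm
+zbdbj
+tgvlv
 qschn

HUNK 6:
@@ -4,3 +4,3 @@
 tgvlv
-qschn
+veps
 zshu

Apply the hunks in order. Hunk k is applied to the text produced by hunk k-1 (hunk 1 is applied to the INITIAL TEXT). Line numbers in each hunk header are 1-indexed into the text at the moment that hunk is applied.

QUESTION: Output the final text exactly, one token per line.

Hunk 1: at line 1 remove [awjw,jejx,pbq] add [rne] -> 9 lines: fyi rne endk dtxa geryd ppfk sdqy qschn zshu
Hunk 2: at line 4 remove [geryd,ppfk] add [huwat] -> 8 lines: fyi rne endk dtxa huwat sdqy qschn zshu
Hunk 3: at line 2 remove [dtxa,huwat,sdqy] add [hvlm] -> 6 lines: fyi rne endk hvlm qschn zshu
Hunk 4: at line 1 remove [rne,endk] add [mrb] -> 5 lines: fyi mrb hvlm qschn zshu
Hunk 5: at line 2 remove [hvlm] add [zbdbj,tgvlv] -> 6 lines: fyi mrb zbdbj tgvlv qschn zshu
Hunk 6: at line 4 remove [qschn] add [veps] -> 6 lines: fyi mrb zbdbj tgvlv veps zshu

Answer: fyi
mrb
zbdbj
tgvlv
veps
zshu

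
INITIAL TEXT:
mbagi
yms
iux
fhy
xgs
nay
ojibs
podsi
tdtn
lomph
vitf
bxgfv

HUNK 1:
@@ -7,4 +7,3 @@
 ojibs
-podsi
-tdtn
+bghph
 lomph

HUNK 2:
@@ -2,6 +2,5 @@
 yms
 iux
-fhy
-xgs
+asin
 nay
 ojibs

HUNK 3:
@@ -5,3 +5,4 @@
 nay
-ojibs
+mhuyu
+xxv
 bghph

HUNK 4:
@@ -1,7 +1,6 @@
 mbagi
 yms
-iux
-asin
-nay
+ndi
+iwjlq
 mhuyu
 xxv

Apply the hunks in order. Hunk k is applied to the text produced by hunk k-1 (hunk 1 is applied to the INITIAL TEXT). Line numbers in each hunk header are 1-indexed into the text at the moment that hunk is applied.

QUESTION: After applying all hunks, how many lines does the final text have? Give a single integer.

Hunk 1: at line 7 remove [podsi,tdtn] add [bghph] -> 11 lines: mbagi yms iux fhy xgs nay ojibs bghph lomph vitf bxgfv
Hunk 2: at line 2 remove [fhy,xgs] add [asin] -> 10 lines: mbagi yms iux asin nay ojibs bghph lomph vitf bxgfv
Hunk 3: at line 5 remove [ojibs] add [mhuyu,xxv] -> 11 lines: mbagi yms iux asin nay mhuyu xxv bghph lomph vitf bxgfv
Hunk 4: at line 1 remove [iux,asin,nay] add [ndi,iwjlq] -> 10 lines: mbagi yms ndi iwjlq mhuyu xxv bghph lomph vitf bxgfv
Final line count: 10

Answer: 10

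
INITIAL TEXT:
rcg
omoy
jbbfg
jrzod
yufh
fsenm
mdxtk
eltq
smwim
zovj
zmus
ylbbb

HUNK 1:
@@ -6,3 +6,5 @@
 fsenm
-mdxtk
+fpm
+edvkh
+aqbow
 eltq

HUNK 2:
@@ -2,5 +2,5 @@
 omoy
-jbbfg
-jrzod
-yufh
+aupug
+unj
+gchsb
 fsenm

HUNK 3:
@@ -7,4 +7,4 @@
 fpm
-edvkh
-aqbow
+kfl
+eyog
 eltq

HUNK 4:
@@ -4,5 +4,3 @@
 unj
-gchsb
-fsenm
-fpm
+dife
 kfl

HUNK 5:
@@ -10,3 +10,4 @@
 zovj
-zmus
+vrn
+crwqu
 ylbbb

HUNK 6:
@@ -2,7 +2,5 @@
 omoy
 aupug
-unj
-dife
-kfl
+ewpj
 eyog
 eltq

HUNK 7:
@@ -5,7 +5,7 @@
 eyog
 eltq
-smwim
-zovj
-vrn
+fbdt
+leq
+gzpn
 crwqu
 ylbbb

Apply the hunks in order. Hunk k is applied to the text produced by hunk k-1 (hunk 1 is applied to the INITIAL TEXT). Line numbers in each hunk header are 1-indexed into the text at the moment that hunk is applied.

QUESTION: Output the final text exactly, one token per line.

Answer: rcg
omoy
aupug
ewpj
eyog
eltq
fbdt
leq
gzpn
crwqu
ylbbb

Derivation:
Hunk 1: at line 6 remove [mdxtk] add [fpm,edvkh,aqbow] -> 14 lines: rcg omoy jbbfg jrzod yufh fsenm fpm edvkh aqbow eltq smwim zovj zmus ylbbb
Hunk 2: at line 2 remove [jbbfg,jrzod,yufh] add [aupug,unj,gchsb] -> 14 lines: rcg omoy aupug unj gchsb fsenm fpm edvkh aqbow eltq smwim zovj zmus ylbbb
Hunk 3: at line 7 remove [edvkh,aqbow] add [kfl,eyog] -> 14 lines: rcg omoy aupug unj gchsb fsenm fpm kfl eyog eltq smwim zovj zmus ylbbb
Hunk 4: at line 4 remove [gchsb,fsenm,fpm] add [dife] -> 12 lines: rcg omoy aupug unj dife kfl eyog eltq smwim zovj zmus ylbbb
Hunk 5: at line 10 remove [zmus] add [vrn,crwqu] -> 13 lines: rcg omoy aupug unj dife kfl eyog eltq smwim zovj vrn crwqu ylbbb
Hunk 6: at line 2 remove [unj,dife,kfl] add [ewpj] -> 11 lines: rcg omoy aupug ewpj eyog eltq smwim zovj vrn crwqu ylbbb
Hunk 7: at line 5 remove [smwim,zovj,vrn] add [fbdt,leq,gzpn] -> 11 lines: rcg omoy aupug ewpj eyog eltq fbdt leq gzpn crwqu ylbbb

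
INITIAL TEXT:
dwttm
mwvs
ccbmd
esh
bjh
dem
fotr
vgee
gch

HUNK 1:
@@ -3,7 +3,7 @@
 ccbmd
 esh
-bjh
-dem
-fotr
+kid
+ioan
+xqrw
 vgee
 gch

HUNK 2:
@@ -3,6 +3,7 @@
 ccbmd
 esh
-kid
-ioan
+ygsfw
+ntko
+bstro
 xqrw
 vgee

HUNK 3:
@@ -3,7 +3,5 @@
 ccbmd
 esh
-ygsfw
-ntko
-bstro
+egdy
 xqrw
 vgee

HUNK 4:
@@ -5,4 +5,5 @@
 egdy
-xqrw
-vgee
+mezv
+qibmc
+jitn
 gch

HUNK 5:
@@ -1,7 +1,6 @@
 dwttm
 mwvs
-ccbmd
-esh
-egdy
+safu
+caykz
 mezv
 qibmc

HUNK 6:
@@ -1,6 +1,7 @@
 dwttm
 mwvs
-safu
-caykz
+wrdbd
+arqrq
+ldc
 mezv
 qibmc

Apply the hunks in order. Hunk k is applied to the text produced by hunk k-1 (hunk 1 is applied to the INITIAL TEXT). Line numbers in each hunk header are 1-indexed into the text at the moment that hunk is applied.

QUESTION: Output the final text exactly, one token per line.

Hunk 1: at line 3 remove [bjh,dem,fotr] add [kid,ioan,xqrw] -> 9 lines: dwttm mwvs ccbmd esh kid ioan xqrw vgee gch
Hunk 2: at line 3 remove [kid,ioan] add [ygsfw,ntko,bstro] -> 10 lines: dwttm mwvs ccbmd esh ygsfw ntko bstro xqrw vgee gch
Hunk 3: at line 3 remove [ygsfw,ntko,bstro] add [egdy] -> 8 lines: dwttm mwvs ccbmd esh egdy xqrw vgee gch
Hunk 4: at line 5 remove [xqrw,vgee] add [mezv,qibmc,jitn] -> 9 lines: dwttm mwvs ccbmd esh egdy mezv qibmc jitn gch
Hunk 5: at line 1 remove [ccbmd,esh,egdy] add [safu,caykz] -> 8 lines: dwttm mwvs safu caykz mezv qibmc jitn gch
Hunk 6: at line 1 remove [safu,caykz] add [wrdbd,arqrq,ldc] -> 9 lines: dwttm mwvs wrdbd arqrq ldc mezv qibmc jitn gch

Answer: dwttm
mwvs
wrdbd
arqrq
ldc
mezv
qibmc
jitn
gch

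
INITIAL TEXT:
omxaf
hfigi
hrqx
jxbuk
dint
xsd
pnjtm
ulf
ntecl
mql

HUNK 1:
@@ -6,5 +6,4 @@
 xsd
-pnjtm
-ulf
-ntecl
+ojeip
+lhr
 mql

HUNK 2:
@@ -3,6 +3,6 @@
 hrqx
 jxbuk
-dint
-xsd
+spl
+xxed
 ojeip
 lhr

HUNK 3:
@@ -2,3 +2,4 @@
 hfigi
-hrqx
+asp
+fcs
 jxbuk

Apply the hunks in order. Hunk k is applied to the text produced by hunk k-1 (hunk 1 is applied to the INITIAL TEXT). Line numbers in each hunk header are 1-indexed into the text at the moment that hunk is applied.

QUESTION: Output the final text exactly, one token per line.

Answer: omxaf
hfigi
asp
fcs
jxbuk
spl
xxed
ojeip
lhr
mql

Derivation:
Hunk 1: at line 6 remove [pnjtm,ulf,ntecl] add [ojeip,lhr] -> 9 lines: omxaf hfigi hrqx jxbuk dint xsd ojeip lhr mql
Hunk 2: at line 3 remove [dint,xsd] add [spl,xxed] -> 9 lines: omxaf hfigi hrqx jxbuk spl xxed ojeip lhr mql
Hunk 3: at line 2 remove [hrqx] add [asp,fcs] -> 10 lines: omxaf hfigi asp fcs jxbuk spl xxed ojeip lhr mql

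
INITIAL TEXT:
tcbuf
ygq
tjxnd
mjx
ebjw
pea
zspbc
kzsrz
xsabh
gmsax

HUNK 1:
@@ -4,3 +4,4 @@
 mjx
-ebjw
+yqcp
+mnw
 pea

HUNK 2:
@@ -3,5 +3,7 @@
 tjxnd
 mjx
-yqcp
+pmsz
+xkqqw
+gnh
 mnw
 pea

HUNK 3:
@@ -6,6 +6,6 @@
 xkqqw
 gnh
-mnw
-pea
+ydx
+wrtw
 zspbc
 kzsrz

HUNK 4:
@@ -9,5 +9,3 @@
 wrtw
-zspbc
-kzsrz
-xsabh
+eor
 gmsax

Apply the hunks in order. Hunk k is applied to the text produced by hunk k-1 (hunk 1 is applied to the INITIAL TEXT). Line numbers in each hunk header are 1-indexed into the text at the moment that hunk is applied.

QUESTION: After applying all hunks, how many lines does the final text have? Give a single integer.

Hunk 1: at line 4 remove [ebjw] add [yqcp,mnw] -> 11 lines: tcbuf ygq tjxnd mjx yqcp mnw pea zspbc kzsrz xsabh gmsax
Hunk 2: at line 3 remove [yqcp] add [pmsz,xkqqw,gnh] -> 13 lines: tcbuf ygq tjxnd mjx pmsz xkqqw gnh mnw pea zspbc kzsrz xsabh gmsax
Hunk 3: at line 6 remove [mnw,pea] add [ydx,wrtw] -> 13 lines: tcbuf ygq tjxnd mjx pmsz xkqqw gnh ydx wrtw zspbc kzsrz xsabh gmsax
Hunk 4: at line 9 remove [zspbc,kzsrz,xsabh] add [eor] -> 11 lines: tcbuf ygq tjxnd mjx pmsz xkqqw gnh ydx wrtw eor gmsax
Final line count: 11

Answer: 11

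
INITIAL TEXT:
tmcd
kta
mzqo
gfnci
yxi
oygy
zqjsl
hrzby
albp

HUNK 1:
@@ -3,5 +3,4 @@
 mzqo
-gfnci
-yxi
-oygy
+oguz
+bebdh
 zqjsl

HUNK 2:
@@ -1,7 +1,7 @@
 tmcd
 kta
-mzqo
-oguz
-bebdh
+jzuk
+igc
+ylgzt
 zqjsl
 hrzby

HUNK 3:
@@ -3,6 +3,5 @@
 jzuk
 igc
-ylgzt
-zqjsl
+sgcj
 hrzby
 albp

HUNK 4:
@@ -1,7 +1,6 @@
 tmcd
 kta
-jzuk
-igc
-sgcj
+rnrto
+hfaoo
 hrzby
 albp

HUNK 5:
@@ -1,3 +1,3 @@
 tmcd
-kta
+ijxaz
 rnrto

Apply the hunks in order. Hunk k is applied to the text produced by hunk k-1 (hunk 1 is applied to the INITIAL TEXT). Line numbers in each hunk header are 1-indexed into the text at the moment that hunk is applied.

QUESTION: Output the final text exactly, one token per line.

Answer: tmcd
ijxaz
rnrto
hfaoo
hrzby
albp

Derivation:
Hunk 1: at line 3 remove [gfnci,yxi,oygy] add [oguz,bebdh] -> 8 lines: tmcd kta mzqo oguz bebdh zqjsl hrzby albp
Hunk 2: at line 1 remove [mzqo,oguz,bebdh] add [jzuk,igc,ylgzt] -> 8 lines: tmcd kta jzuk igc ylgzt zqjsl hrzby albp
Hunk 3: at line 3 remove [ylgzt,zqjsl] add [sgcj] -> 7 lines: tmcd kta jzuk igc sgcj hrzby albp
Hunk 4: at line 1 remove [jzuk,igc,sgcj] add [rnrto,hfaoo] -> 6 lines: tmcd kta rnrto hfaoo hrzby albp
Hunk 5: at line 1 remove [kta] add [ijxaz] -> 6 lines: tmcd ijxaz rnrto hfaoo hrzby albp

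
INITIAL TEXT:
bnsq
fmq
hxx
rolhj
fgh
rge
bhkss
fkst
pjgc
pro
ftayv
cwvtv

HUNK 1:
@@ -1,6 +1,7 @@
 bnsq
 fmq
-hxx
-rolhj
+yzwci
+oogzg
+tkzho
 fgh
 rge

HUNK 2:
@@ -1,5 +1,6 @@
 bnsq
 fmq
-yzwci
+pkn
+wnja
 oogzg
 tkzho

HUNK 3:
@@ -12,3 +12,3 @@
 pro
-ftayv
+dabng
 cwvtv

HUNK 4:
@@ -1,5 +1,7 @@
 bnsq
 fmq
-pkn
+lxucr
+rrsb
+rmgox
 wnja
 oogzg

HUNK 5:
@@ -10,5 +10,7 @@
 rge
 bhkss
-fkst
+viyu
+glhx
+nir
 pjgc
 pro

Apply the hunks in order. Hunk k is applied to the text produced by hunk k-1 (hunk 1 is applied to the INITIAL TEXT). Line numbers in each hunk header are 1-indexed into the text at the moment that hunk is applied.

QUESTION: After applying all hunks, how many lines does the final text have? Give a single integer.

Hunk 1: at line 1 remove [hxx,rolhj] add [yzwci,oogzg,tkzho] -> 13 lines: bnsq fmq yzwci oogzg tkzho fgh rge bhkss fkst pjgc pro ftayv cwvtv
Hunk 2: at line 1 remove [yzwci] add [pkn,wnja] -> 14 lines: bnsq fmq pkn wnja oogzg tkzho fgh rge bhkss fkst pjgc pro ftayv cwvtv
Hunk 3: at line 12 remove [ftayv] add [dabng] -> 14 lines: bnsq fmq pkn wnja oogzg tkzho fgh rge bhkss fkst pjgc pro dabng cwvtv
Hunk 4: at line 1 remove [pkn] add [lxucr,rrsb,rmgox] -> 16 lines: bnsq fmq lxucr rrsb rmgox wnja oogzg tkzho fgh rge bhkss fkst pjgc pro dabng cwvtv
Hunk 5: at line 10 remove [fkst] add [viyu,glhx,nir] -> 18 lines: bnsq fmq lxucr rrsb rmgox wnja oogzg tkzho fgh rge bhkss viyu glhx nir pjgc pro dabng cwvtv
Final line count: 18

Answer: 18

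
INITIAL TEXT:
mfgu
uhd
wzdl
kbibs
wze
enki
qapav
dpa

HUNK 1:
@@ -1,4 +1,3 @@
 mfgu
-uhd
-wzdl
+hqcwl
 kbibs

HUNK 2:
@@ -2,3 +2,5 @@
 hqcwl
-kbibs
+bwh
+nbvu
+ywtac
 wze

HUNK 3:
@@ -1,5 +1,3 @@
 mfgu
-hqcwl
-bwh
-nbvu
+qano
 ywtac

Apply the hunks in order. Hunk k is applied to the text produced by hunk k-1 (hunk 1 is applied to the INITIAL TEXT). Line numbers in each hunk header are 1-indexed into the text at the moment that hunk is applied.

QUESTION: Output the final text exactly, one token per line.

Answer: mfgu
qano
ywtac
wze
enki
qapav
dpa

Derivation:
Hunk 1: at line 1 remove [uhd,wzdl] add [hqcwl] -> 7 lines: mfgu hqcwl kbibs wze enki qapav dpa
Hunk 2: at line 2 remove [kbibs] add [bwh,nbvu,ywtac] -> 9 lines: mfgu hqcwl bwh nbvu ywtac wze enki qapav dpa
Hunk 3: at line 1 remove [hqcwl,bwh,nbvu] add [qano] -> 7 lines: mfgu qano ywtac wze enki qapav dpa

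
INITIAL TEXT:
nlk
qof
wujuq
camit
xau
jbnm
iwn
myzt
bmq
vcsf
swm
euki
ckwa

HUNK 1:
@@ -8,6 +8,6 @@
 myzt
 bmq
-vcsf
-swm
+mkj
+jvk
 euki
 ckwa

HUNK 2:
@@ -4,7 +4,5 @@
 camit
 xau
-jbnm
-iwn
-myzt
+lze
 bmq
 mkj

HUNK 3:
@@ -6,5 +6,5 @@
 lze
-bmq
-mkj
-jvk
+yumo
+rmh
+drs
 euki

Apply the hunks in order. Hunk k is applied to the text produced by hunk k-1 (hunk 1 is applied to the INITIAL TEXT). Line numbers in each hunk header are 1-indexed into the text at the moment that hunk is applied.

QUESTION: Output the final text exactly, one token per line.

Answer: nlk
qof
wujuq
camit
xau
lze
yumo
rmh
drs
euki
ckwa

Derivation:
Hunk 1: at line 8 remove [vcsf,swm] add [mkj,jvk] -> 13 lines: nlk qof wujuq camit xau jbnm iwn myzt bmq mkj jvk euki ckwa
Hunk 2: at line 4 remove [jbnm,iwn,myzt] add [lze] -> 11 lines: nlk qof wujuq camit xau lze bmq mkj jvk euki ckwa
Hunk 3: at line 6 remove [bmq,mkj,jvk] add [yumo,rmh,drs] -> 11 lines: nlk qof wujuq camit xau lze yumo rmh drs euki ckwa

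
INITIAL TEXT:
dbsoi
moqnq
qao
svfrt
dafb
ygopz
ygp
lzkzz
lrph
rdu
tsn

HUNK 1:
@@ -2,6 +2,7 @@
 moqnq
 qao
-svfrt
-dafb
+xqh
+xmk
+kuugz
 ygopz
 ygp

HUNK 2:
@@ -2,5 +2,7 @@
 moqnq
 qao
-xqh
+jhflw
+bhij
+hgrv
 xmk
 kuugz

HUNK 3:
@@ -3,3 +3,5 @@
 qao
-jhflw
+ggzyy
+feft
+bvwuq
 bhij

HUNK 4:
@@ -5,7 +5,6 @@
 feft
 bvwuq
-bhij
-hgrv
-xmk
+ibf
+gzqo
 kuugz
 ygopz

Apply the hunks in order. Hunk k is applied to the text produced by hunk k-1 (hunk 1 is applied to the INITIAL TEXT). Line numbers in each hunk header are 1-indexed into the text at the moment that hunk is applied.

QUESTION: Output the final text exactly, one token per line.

Answer: dbsoi
moqnq
qao
ggzyy
feft
bvwuq
ibf
gzqo
kuugz
ygopz
ygp
lzkzz
lrph
rdu
tsn

Derivation:
Hunk 1: at line 2 remove [svfrt,dafb] add [xqh,xmk,kuugz] -> 12 lines: dbsoi moqnq qao xqh xmk kuugz ygopz ygp lzkzz lrph rdu tsn
Hunk 2: at line 2 remove [xqh] add [jhflw,bhij,hgrv] -> 14 lines: dbsoi moqnq qao jhflw bhij hgrv xmk kuugz ygopz ygp lzkzz lrph rdu tsn
Hunk 3: at line 3 remove [jhflw] add [ggzyy,feft,bvwuq] -> 16 lines: dbsoi moqnq qao ggzyy feft bvwuq bhij hgrv xmk kuugz ygopz ygp lzkzz lrph rdu tsn
Hunk 4: at line 5 remove [bhij,hgrv,xmk] add [ibf,gzqo] -> 15 lines: dbsoi moqnq qao ggzyy feft bvwuq ibf gzqo kuugz ygopz ygp lzkzz lrph rdu tsn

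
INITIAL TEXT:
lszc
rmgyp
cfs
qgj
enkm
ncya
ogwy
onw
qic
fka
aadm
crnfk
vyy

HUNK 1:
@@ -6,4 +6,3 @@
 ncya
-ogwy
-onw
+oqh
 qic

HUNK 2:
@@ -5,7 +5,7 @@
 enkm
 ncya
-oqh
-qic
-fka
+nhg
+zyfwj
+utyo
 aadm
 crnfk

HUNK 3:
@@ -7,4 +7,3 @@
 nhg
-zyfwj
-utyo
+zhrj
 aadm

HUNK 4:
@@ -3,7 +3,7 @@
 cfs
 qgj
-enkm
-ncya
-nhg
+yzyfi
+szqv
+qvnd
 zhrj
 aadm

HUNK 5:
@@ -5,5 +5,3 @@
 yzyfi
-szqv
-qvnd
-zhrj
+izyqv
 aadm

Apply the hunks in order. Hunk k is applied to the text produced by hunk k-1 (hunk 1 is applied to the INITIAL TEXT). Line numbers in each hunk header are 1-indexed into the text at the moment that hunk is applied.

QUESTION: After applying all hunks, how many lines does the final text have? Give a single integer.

Hunk 1: at line 6 remove [ogwy,onw] add [oqh] -> 12 lines: lszc rmgyp cfs qgj enkm ncya oqh qic fka aadm crnfk vyy
Hunk 2: at line 5 remove [oqh,qic,fka] add [nhg,zyfwj,utyo] -> 12 lines: lszc rmgyp cfs qgj enkm ncya nhg zyfwj utyo aadm crnfk vyy
Hunk 3: at line 7 remove [zyfwj,utyo] add [zhrj] -> 11 lines: lszc rmgyp cfs qgj enkm ncya nhg zhrj aadm crnfk vyy
Hunk 4: at line 3 remove [enkm,ncya,nhg] add [yzyfi,szqv,qvnd] -> 11 lines: lszc rmgyp cfs qgj yzyfi szqv qvnd zhrj aadm crnfk vyy
Hunk 5: at line 5 remove [szqv,qvnd,zhrj] add [izyqv] -> 9 lines: lszc rmgyp cfs qgj yzyfi izyqv aadm crnfk vyy
Final line count: 9

Answer: 9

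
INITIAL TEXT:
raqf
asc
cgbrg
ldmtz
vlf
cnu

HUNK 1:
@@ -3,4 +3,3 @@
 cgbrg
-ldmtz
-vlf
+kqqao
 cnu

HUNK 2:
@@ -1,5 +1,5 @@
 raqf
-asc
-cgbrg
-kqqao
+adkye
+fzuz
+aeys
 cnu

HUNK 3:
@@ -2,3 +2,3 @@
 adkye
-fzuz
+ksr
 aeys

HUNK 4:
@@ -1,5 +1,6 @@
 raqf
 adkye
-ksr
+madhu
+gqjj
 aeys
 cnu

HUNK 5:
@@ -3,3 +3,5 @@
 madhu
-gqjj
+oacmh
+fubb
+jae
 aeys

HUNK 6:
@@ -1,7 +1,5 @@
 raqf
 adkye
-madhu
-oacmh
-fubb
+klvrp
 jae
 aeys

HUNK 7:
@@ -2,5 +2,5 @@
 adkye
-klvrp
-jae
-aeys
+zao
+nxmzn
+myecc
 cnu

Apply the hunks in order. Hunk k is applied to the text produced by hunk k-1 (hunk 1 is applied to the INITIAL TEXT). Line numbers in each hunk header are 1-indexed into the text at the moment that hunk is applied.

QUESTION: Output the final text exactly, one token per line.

Answer: raqf
adkye
zao
nxmzn
myecc
cnu

Derivation:
Hunk 1: at line 3 remove [ldmtz,vlf] add [kqqao] -> 5 lines: raqf asc cgbrg kqqao cnu
Hunk 2: at line 1 remove [asc,cgbrg,kqqao] add [adkye,fzuz,aeys] -> 5 lines: raqf adkye fzuz aeys cnu
Hunk 3: at line 2 remove [fzuz] add [ksr] -> 5 lines: raqf adkye ksr aeys cnu
Hunk 4: at line 1 remove [ksr] add [madhu,gqjj] -> 6 lines: raqf adkye madhu gqjj aeys cnu
Hunk 5: at line 3 remove [gqjj] add [oacmh,fubb,jae] -> 8 lines: raqf adkye madhu oacmh fubb jae aeys cnu
Hunk 6: at line 1 remove [madhu,oacmh,fubb] add [klvrp] -> 6 lines: raqf adkye klvrp jae aeys cnu
Hunk 7: at line 2 remove [klvrp,jae,aeys] add [zao,nxmzn,myecc] -> 6 lines: raqf adkye zao nxmzn myecc cnu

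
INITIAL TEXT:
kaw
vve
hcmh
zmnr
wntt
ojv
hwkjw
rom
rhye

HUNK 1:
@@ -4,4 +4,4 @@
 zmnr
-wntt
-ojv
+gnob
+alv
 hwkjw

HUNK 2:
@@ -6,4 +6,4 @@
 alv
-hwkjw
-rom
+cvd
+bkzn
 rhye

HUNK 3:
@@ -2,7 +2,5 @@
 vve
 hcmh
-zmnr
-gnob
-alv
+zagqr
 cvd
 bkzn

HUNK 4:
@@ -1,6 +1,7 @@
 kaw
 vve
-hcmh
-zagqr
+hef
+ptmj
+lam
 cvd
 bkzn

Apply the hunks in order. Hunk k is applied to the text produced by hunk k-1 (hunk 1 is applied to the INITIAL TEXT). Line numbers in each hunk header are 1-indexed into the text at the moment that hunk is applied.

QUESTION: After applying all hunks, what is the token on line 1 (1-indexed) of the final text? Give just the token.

Hunk 1: at line 4 remove [wntt,ojv] add [gnob,alv] -> 9 lines: kaw vve hcmh zmnr gnob alv hwkjw rom rhye
Hunk 2: at line 6 remove [hwkjw,rom] add [cvd,bkzn] -> 9 lines: kaw vve hcmh zmnr gnob alv cvd bkzn rhye
Hunk 3: at line 2 remove [zmnr,gnob,alv] add [zagqr] -> 7 lines: kaw vve hcmh zagqr cvd bkzn rhye
Hunk 4: at line 1 remove [hcmh,zagqr] add [hef,ptmj,lam] -> 8 lines: kaw vve hef ptmj lam cvd bkzn rhye
Final line 1: kaw

Answer: kaw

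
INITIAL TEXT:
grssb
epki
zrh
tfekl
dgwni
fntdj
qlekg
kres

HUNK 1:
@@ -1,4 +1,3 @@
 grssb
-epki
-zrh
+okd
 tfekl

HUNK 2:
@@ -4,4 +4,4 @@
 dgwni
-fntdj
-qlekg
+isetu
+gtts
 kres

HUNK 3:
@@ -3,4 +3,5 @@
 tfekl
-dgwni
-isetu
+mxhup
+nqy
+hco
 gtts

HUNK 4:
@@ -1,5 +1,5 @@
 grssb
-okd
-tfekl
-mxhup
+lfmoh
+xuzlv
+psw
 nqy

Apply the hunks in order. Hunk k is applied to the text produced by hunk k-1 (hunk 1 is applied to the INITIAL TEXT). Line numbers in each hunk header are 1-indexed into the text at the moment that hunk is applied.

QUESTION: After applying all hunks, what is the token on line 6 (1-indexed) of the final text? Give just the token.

Hunk 1: at line 1 remove [epki,zrh] add [okd] -> 7 lines: grssb okd tfekl dgwni fntdj qlekg kres
Hunk 2: at line 4 remove [fntdj,qlekg] add [isetu,gtts] -> 7 lines: grssb okd tfekl dgwni isetu gtts kres
Hunk 3: at line 3 remove [dgwni,isetu] add [mxhup,nqy,hco] -> 8 lines: grssb okd tfekl mxhup nqy hco gtts kres
Hunk 4: at line 1 remove [okd,tfekl,mxhup] add [lfmoh,xuzlv,psw] -> 8 lines: grssb lfmoh xuzlv psw nqy hco gtts kres
Final line 6: hco

Answer: hco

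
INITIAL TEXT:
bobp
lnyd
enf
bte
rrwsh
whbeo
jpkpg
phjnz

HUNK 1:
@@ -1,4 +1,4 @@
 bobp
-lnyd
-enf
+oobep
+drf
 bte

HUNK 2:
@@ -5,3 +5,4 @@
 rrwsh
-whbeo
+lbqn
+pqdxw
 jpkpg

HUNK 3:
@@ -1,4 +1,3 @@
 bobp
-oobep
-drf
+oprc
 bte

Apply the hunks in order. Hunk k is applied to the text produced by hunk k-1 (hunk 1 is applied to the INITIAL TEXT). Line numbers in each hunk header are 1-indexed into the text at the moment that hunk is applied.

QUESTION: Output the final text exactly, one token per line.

Answer: bobp
oprc
bte
rrwsh
lbqn
pqdxw
jpkpg
phjnz

Derivation:
Hunk 1: at line 1 remove [lnyd,enf] add [oobep,drf] -> 8 lines: bobp oobep drf bte rrwsh whbeo jpkpg phjnz
Hunk 2: at line 5 remove [whbeo] add [lbqn,pqdxw] -> 9 lines: bobp oobep drf bte rrwsh lbqn pqdxw jpkpg phjnz
Hunk 3: at line 1 remove [oobep,drf] add [oprc] -> 8 lines: bobp oprc bte rrwsh lbqn pqdxw jpkpg phjnz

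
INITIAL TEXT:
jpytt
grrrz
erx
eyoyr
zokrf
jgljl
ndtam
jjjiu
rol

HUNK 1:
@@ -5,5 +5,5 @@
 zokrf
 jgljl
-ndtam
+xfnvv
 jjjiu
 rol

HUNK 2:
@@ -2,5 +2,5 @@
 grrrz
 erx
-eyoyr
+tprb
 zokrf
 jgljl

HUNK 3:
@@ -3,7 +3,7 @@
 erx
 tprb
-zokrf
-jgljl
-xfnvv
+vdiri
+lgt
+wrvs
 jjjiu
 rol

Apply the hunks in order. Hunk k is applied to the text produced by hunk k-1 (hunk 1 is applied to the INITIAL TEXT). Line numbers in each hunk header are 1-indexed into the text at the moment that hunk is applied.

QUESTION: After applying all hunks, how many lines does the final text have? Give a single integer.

Answer: 9

Derivation:
Hunk 1: at line 5 remove [ndtam] add [xfnvv] -> 9 lines: jpytt grrrz erx eyoyr zokrf jgljl xfnvv jjjiu rol
Hunk 2: at line 2 remove [eyoyr] add [tprb] -> 9 lines: jpytt grrrz erx tprb zokrf jgljl xfnvv jjjiu rol
Hunk 3: at line 3 remove [zokrf,jgljl,xfnvv] add [vdiri,lgt,wrvs] -> 9 lines: jpytt grrrz erx tprb vdiri lgt wrvs jjjiu rol
Final line count: 9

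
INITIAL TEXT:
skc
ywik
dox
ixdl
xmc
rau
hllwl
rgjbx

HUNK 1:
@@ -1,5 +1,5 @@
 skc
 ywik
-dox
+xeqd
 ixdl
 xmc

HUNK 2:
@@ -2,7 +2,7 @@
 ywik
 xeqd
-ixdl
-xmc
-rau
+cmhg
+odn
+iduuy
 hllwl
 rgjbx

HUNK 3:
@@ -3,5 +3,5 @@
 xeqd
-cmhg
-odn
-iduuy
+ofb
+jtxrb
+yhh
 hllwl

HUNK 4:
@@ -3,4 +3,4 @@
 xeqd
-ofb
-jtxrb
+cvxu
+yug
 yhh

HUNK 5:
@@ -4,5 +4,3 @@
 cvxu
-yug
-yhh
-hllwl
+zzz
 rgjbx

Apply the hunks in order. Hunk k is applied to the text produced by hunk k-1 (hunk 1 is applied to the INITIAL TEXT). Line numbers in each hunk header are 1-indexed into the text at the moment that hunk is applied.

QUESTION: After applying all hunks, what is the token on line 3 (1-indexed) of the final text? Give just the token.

Hunk 1: at line 1 remove [dox] add [xeqd] -> 8 lines: skc ywik xeqd ixdl xmc rau hllwl rgjbx
Hunk 2: at line 2 remove [ixdl,xmc,rau] add [cmhg,odn,iduuy] -> 8 lines: skc ywik xeqd cmhg odn iduuy hllwl rgjbx
Hunk 3: at line 3 remove [cmhg,odn,iduuy] add [ofb,jtxrb,yhh] -> 8 lines: skc ywik xeqd ofb jtxrb yhh hllwl rgjbx
Hunk 4: at line 3 remove [ofb,jtxrb] add [cvxu,yug] -> 8 lines: skc ywik xeqd cvxu yug yhh hllwl rgjbx
Hunk 5: at line 4 remove [yug,yhh,hllwl] add [zzz] -> 6 lines: skc ywik xeqd cvxu zzz rgjbx
Final line 3: xeqd

Answer: xeqd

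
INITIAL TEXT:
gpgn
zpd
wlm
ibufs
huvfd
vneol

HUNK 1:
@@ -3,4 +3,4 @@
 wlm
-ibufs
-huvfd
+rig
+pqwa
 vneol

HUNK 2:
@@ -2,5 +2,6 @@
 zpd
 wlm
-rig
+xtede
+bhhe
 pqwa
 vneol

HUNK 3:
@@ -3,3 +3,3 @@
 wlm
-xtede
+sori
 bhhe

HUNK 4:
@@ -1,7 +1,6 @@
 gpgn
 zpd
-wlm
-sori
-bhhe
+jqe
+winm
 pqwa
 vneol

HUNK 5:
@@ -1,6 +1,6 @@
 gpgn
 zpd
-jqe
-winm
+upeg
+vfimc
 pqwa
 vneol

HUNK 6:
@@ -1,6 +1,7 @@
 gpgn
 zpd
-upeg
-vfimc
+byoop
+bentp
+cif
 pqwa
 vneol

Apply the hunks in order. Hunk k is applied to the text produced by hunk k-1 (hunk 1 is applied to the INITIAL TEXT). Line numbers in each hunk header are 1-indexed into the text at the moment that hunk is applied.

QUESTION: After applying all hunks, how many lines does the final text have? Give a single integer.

Hunk 1: at line 3 remove [ibufs,huvfd] add [rig,pqwa] -> 6 lines: gpgn zpd wlm rig pqwa vneol
Hunk 2: at line 2 remove [rig] add [xtede,bhhe] -> 7 lines: gpgn zpd wlm xtede bhhe pqwa vneol
Hunk 3: at line 3 remove [xtede] add [sori] -> 7 lines: gpgn zpd wlm sori bhhe pqwa vneol
Hunk 4: at line 1 remove [wlm,sori,bhhe] add [jqe,winm] -> 6 lines: gpgn zpd jqe winm pqwa vneol
Hunk 5: at line 1 remove [jqe,winm] add [upeg,vfimc] -> 6 lines: gpgn zpd upeg vfimc pqwa vneol
Hunk 6: at line 1 remove [upeg,vfimc] add [byoop,bentp,cif] -> 7 lines: gpgn zpd byoop bentp cif pqwa vneol
Final line count: 7

Answer: 7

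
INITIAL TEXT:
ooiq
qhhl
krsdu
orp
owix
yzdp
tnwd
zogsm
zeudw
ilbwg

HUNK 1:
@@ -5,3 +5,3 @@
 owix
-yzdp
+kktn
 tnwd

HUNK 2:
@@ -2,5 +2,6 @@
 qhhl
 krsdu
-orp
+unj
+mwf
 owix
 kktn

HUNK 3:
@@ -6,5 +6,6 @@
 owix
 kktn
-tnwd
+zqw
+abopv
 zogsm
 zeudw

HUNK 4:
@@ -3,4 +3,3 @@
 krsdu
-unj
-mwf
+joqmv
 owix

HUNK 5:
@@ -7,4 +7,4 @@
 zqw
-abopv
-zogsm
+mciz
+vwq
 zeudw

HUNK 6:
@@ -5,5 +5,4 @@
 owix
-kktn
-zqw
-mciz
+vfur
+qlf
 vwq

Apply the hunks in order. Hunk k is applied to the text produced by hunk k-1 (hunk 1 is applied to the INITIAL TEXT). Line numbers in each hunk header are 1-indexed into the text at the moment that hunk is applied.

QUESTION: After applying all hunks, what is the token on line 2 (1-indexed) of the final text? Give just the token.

Hunk 1: at line 5 remove [yzdp] add [kktn] -> 10 lines: ooiq qhhl krsdu orp owix kktn tnwd zogsm zeudw ilbwg
Hunk 2: at line 2 remove [orp] add [unj,mwf] -> 11 lines: ooiq qhhl krsdu unj mwf owix kktn tnwd zogsm zeudw ilbwg
Hunk 3: at line 6 remove [tnwd] add [zqw,abopv] -> 12 lines: ooiq qhhl krsdu unj mwf owix kktn zqw abopv zogsm zeudw ilbwg
Hunk 4: at line 3 remove [unj,mwf] add [joqmv] -> 11 lines: ooiq qhhl krsdu joqmv owix kktn zqw abopv zogsm zeudw ilbwg
Hunk 5: at line 7 remove [abopv,zogsm] add [mciz,vwq] -> 11 lines: ooiq qhhl krsdu joqmv owix kktn zqw mciz vwq zeudw ilbwg
Hunk 6: at line 5 remove [kktn,zqw,mciz] add [vfur,qlf] -> 10 lines: ooiq qhhl krsdu joqmv owix vfur qlf vwq zeudw ilbwg
Final line 2: qhhl

Answer: qhhl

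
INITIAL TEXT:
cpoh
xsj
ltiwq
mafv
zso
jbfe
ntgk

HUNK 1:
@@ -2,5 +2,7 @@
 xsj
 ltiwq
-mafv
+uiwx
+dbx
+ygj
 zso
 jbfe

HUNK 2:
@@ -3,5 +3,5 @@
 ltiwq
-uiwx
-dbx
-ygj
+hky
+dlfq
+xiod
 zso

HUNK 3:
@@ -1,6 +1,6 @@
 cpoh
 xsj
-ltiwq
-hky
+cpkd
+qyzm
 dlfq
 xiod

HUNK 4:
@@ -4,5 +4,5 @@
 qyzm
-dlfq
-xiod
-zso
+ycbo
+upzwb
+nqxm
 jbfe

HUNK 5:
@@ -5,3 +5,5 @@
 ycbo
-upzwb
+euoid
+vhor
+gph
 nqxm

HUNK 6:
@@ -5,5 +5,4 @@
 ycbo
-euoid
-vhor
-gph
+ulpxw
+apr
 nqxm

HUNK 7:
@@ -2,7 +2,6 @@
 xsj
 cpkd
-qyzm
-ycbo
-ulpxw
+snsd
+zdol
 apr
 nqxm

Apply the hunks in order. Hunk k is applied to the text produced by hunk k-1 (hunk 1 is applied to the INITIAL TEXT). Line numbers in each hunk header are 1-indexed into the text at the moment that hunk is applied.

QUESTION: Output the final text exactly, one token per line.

Answer: cpoh
xsj
cpkd
snsd
zdol
apr
nqxm
jbfe
ntgk

Derivation:
Hunk 1: at line 2 remove [mafv] add [uiwx,dbx,ygj] -> 9 lines: cpoh xsj ltiwq uiwx dbx ygj zso jbfe ntgk
Hunk 2: at line 3 remove [uiwx,dbx,ygj] add [hky,dlfq,xiod] -> 9 lines: cpoh xsj ltiwq hky dlfq xiod zso jbfe ntgk
Hunk 3: at line 1 remove [ltiwq,hky] add [cpkd,qyzm] -> 9 lines: cpoh xsj cpkd qyzm dlfq xiod zso jbfe ntgk
Hunk 4: at line 4 remove [dlfq,xiod,zso] add [ycbo,upzwb,nqxm] -> 9 lines: cpoh xsj cpkd qyzm ycbo upzwb nqxm jbfe ntgk
Hunk 5: at line 5 remove [upzwb] add [euoid,vhor,gph] -> 11 lines: cpoh xsj cpkd qyzm ycbo euoid vhor gph nqxm jbfe ntgk
Hunk 6: at line 5 remove [euoid,vhor,gph] add [ulpxw,apr] -> 10 lines: cpoh xsj cpkd qyzm ycbo ulpxw apr nqxm jbfe ntgk
Hunk 7: at line 2 remove [qyzm,ycbo,ulpxw] add [snsd,zdol] -> 9 lines: cpoh xsj cpkd snsd zdol apr nqxm jbfe ntgk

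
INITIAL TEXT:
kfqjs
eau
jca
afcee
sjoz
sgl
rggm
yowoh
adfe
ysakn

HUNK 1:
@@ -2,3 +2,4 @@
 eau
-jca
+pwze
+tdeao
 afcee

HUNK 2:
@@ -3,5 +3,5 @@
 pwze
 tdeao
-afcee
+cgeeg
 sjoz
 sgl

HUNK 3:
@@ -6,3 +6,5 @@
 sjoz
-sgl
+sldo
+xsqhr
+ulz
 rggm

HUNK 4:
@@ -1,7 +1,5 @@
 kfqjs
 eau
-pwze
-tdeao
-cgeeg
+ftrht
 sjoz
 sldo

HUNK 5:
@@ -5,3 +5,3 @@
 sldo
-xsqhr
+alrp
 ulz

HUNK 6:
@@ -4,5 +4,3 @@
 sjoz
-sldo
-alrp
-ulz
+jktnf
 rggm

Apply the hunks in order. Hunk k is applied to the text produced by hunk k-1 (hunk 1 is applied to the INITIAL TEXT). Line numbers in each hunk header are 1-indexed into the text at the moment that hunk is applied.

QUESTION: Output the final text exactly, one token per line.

Hunk 1: at line 2 remove [jca] add [pwze,tdeao] -> 11 lines: kfqjs eau pwze tdeao afcee sjoz sgl rggm yowoh adfe ysakn
Hunk 2: at line 3 remove [afcee] add [cgeeg] -> 11 lines: kfqjs eau pwze tdeao cgeeg sjoz sgl rggm yowoh adfe ysakn
Hunk 3: at line 6 remove [sgl] add [sldo,xsqhr,ulz] -> 13 lines: kfqjs eau pwze tdeao cgeeg sjoz sldo xsqhr ulz rggm yowoh adfe ysakn
Hunk 4: at line 1 remove [pwze,tdeao,cgeeg] add [ftrht] -> 11 lines: kfqjs eau ftrht sjoz sldo xsqhr ulz rggm yowoh adfe ysakn
Hunk 5: at line 5 remove [xsqhr] add [alrp] -> 11 lines: kfqjs eau ftrht sjoz sldo alrp ulz rggm yowoh adfe ysakn
Hunk 6: at line 4 remove [sldo,alrp,ulz] add [jktnf] -> 9 lines: kfqjs eau ftrht sjoz jktnf rggm yowoh adfe ysakn

Answer: kfqjs
eau
ftrht
sjoz
jktnf
rggm
yowoh
adfe
ysakn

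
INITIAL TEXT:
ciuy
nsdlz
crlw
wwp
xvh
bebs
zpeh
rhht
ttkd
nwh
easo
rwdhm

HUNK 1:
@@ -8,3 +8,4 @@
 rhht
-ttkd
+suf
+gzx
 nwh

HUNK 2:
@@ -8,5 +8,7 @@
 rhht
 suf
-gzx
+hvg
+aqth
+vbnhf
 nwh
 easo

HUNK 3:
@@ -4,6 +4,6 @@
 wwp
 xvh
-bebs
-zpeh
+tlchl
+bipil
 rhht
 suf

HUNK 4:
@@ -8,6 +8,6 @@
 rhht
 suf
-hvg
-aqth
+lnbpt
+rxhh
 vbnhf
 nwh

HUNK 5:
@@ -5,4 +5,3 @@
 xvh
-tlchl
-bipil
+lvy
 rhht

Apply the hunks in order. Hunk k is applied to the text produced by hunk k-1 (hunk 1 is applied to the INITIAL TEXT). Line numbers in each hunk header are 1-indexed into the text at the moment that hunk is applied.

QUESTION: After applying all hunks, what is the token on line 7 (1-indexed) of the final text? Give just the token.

Hunk 1: at line 8 remove [ttkd] add [suf,gzx] -> 13 lines: ciuy nsdlz crlw wwp xvh bebs zpeh rhht suf gzx nwh easo rwdhm
Hunk 2: at line 8 remove [gzx] add [hvg,aqth,vbnhf] -> 15 lines: ciuy nsdlz crlw wwp xvh bebs zpeh rhht suf hvg aqth vbnhf nwh easo rwdhm
Hunk 3: at line 4 remove [bebs,zpeh] add [tlchl,bipil] -> 15 lines: ciuy nsdlz crlw wwp xvh tlchl bipil rhht suf hvg aqth vbnhf nwh easo rwdhm
Hunk 4: at line 8 remove [hvg,aqth] add [lnbpt,rxhh] -> 15 lines: ciuy nsdlz crlw wwp xvh tlchl bipil rhht suf lnbpt rxhh vbnhf nwh easo rwdhm
Hunk 5: at line 5 remove [tlchl,bipil] add [lvy] -> 14 lines: ciuy nsdlz crlw wwp xvh lvy rhht suf lnbpt rxhh vbnhf nwh easo rwdhm
Final line 7: rhht

Answer: rhht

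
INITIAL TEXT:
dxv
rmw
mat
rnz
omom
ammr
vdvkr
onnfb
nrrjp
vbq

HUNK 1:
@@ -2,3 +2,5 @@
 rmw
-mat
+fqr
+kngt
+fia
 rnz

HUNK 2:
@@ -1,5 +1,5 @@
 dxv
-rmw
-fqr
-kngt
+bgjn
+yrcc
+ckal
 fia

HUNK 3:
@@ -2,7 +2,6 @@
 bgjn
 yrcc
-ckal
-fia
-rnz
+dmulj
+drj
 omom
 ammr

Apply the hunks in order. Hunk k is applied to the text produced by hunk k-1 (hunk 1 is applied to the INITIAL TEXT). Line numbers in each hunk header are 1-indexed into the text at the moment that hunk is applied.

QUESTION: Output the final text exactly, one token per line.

Answer: dxv
bgjn
yrcc
dmulj
drj
omom
ammr
vdvkr
onnfb
nrrjp
vbq

Derivation:
Hunk 1: at line 2 remove [mat] add [fqr,kngt,fia] -> 12 lines: dxv rmw fqr kngt fia rnz omom ammr vdvkr onnfb nrrjp vbq
Hunk 2: at line 1 remove [rmw,fqr,kngt] add [bgjn,yrcc,ckal] -> 12 lines: dxv bgjn yrcc ckal fia rnz omom ammr vdvkr onnfb nrrjp vbq
Hunk 3: at line 2 remove [ckal,fia,rnz] add [dmulj,drj] -> 11 lines: dxv bgjn yrcc dmulj drj omom ammr vdvkr onnfb nrrjp vbq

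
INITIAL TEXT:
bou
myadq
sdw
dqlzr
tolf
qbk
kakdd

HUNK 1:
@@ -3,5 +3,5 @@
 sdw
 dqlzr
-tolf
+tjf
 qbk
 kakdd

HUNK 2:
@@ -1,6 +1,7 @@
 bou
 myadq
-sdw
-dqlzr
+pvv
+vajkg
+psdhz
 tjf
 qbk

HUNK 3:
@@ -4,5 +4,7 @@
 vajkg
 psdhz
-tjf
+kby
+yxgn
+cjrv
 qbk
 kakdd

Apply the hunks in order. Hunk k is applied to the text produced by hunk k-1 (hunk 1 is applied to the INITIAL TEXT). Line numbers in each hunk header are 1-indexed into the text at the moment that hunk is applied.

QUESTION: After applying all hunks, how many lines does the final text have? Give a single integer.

Hunk 1: at line 3 remove [tolf] add [tjf] -> 7 lines: bou myadq sdw dqlzr tjf qbk kakdd
Hunk 2: at line 1 remove [sdw,dqlzr] add [pvv,vajkg,psdhz] -> 8 lines: bou myadq pvv vajkg psdhz tjf qbk kakdd
Hunk 3: at line 4 remove [tjf] add [kby,yxgn,cjrv] -> 10 lines: bou myadq pvv vajkg psdhz kby yxgn cjrv qbk kakdd
Final line count: 10

Answer: 10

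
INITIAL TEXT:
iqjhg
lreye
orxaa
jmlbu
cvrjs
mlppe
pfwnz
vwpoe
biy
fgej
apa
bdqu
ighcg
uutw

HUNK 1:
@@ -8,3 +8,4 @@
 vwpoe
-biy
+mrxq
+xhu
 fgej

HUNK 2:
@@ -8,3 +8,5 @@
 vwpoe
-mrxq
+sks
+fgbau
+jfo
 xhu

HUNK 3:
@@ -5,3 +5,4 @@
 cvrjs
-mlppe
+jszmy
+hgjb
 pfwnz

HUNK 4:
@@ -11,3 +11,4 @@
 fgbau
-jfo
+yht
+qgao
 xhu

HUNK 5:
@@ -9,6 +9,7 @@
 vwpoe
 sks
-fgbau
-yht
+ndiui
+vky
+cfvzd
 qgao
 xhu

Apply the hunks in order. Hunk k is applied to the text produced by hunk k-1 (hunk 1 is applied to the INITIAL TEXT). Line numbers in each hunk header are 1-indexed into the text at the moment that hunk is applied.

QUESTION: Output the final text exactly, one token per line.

Hunk 1: at line 8 remove [biy] add [mrxq,xhu] -> 15 lines: iqjhg lreye orxaa jmlbu cvrjs mlppe pfwnz vwpoe mrxq xhu fgej apa bdqu ighcg uutw
Hunk 2: at line 8 remove [mrxq] add [sks,fgbau,jfo] -> 17 lines: iqjhg lreye orxaa jmlbu cvrjs mlppe pfwnz vwpoe sks fgbau jfo xhu fgej apa bdqu ighcg uutw
Hunk 3: at line 5 remove [mlppe] add [jszmy,hgjb] -> 18 lines: iqjhg lreye orxaa jmlbu cvrjs jszmy hgjb pfwnz vwpoe sks fgbau jfo xhu fgej apa bdqu ighcg uutw
Hunk 4: at line 11 remove [jfo] add [yht,qgao] -> 19 lines: iqjhg lreye orxaa jmlbu cvrjs jszmy hgjb pfwnz vwpoe sks fgbau yht qgao xhu fgej apa bdqu ighcg uutw
Hunk 5: at line 9 remove [fgbau,yht] add [ndiui,vky,cfvzd] -> 20 lines: iqjhg lreye orxaa jmlbu cvrjs jszmy hgjb pfwnz vwpoe sks ndiui vky cfvzd qgao xhu fgej apa bdqu ighcg uutw

Answer: iqjhg
lreye
orxaa
jmlbu
cvrjs
jszmy
hgjb
pfwnz
vwpoe
sks
ndiui
vky
cfvzd
qgao
xhu
fgej
apa
bdqu
ighcg
uutw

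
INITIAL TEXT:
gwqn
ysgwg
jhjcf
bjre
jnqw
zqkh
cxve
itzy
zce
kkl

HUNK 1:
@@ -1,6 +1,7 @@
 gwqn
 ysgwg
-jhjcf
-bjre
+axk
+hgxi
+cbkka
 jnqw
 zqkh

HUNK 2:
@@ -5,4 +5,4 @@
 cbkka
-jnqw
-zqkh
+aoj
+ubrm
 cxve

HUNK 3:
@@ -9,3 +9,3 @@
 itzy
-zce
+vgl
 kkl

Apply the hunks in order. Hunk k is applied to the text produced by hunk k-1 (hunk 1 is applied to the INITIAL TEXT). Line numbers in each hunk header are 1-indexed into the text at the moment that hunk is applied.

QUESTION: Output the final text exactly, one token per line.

Answer: gwqn
ysgwg
axk
hgxi
cbkka
aoj
ubrm
cxve
itzy
vgl
kkl

Derivation:
Hunk 1: at line 1 remove [jhjcf,bjre] add [axk,hgxi,cbkka] -> 11 lines: gwqn ysgwg axk hgxi cbkka jnqw zqkh cxve itzy zce kkl
Hunk 2: at line 5 remove [jnqw,zqkh] add [aoj,ubrm] -> 11 lines: gwqn ysgwg axk hgxi cbkka aoj ubrm cxve itzy zce kkl
Hunk 3: at line 9 remove [zce] add [vgl] -> 11 lines: gwqn ysgwg axk hgxi cbkka aoj ubrm cxve itzy vgl kkl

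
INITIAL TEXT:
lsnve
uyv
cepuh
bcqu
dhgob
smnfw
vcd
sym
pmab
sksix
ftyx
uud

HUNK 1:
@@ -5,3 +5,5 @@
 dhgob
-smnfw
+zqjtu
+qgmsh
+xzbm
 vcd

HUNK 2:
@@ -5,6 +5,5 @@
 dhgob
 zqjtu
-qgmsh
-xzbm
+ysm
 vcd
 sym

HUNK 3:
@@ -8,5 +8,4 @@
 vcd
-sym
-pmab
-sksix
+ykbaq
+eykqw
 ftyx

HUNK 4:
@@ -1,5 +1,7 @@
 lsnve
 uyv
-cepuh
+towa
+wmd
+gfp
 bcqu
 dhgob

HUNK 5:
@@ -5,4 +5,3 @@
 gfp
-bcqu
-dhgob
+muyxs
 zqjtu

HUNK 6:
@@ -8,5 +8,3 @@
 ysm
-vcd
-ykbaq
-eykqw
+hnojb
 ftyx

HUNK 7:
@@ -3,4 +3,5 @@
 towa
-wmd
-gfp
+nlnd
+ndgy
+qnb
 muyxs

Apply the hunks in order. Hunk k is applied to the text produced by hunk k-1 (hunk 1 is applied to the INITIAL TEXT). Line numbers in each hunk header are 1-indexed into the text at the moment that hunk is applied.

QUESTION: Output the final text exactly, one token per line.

Hunk 1: at line 5 remove [smnfw] add [zqjtu,qgmsh,xzbm] -> 14 lines: lsnve uyv cepuh bcqu dhgob zqjtu qgmsh xzbm vcd sym pmab sksix ftyx uud
Hunk 2: at line 5 remove [qgmsh,xzbm] add [ysm] -> 13 lines: lsnve uyv cepuh bcqu dhgob zqjtu ysm vcd sym pmab sksix ftyx uud
Hunk 3: at line 8 remove [sym,pmab,sksix] add [ykbaq,eykqw] -> 12 lines: lsnve uyv cepuh bcqu dhgob zqjtu ysm vcd ykbaq eykqw ftyx uud
Hunk 4: at line 1 remove [cepuh] add [towa,wmd,gfp] -> 14 lines: lsnve uyv towa wmd gfp bcqu dhgob zqjtu ysm vcd ykbaq eykqw ftyx uud
Hunk 5: at line 5 remove [bcqu,dhgob] add [muyxs] -> 13 lines: lsnve uyv towa wmd gfp muyxs zqjtu ysm vcd ykbaq eykqw ftyx uud
Hunk 6: at line 8 remove [vcd,ykbaq,eykqw] add [hnojb] -> 11 lines: lsnve uyv towa wmd gfp muyxs zqjtu ysm hnojb ftyx uud
Hunk 7: at line 3 remove [wmd,gfp] add [nlnd,ndgy,qnb] -> 12 lines: lsnve uyv towa nlnd ndgy qnb muyxs zqjtu ysm hnojb ftyx uud

Answer: lsnve
uyv
towa
nlnd
ndgy
qnb
muyxs
zqjtu
ysm
hnojb
ftyx
uud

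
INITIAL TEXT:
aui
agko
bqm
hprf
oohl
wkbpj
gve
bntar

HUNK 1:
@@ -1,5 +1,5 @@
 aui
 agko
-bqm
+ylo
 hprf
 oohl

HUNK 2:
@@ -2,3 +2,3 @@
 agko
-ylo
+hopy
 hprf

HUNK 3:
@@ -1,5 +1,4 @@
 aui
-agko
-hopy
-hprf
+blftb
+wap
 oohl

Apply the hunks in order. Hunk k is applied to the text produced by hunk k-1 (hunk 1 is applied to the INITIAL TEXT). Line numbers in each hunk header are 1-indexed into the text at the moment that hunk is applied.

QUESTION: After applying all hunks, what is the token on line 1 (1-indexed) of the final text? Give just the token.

Answer: aui

Derivation:
Hunk 1: at line 1 remove [bqm] add [ylo] -> 8 lines: aui agko ylo hprf oohl wkbpj gve bntar
Hunk 2: at line 2 remove [ylo] add [hopy] -> 8 lines: aui agko hopy hprf oohl wkbpj gve bntar
Hunk 3: at line 1 remove [agko,hopy,hprf] add [blftb,wap] -> 7 lines: aui blftb wap oohl wkbpj gve bntar
Final line 1: aui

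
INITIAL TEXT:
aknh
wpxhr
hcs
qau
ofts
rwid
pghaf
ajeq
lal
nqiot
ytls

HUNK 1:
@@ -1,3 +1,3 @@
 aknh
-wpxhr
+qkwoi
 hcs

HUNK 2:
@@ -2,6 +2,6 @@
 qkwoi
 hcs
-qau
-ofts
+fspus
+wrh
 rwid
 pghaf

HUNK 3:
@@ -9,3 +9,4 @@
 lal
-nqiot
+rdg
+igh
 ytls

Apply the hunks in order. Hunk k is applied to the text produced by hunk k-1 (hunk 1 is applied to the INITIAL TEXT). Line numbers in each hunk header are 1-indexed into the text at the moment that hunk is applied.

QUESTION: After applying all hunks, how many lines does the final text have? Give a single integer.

Hunk 1: at line 1 remove [wpxhr] add [qkwoi] -> 11 lines: aknh qkwoi hcs qau ofts rwid pghaf ajeq lal nqiot ytls
Hunk 2: at line 2 remove [qau,ofts] add [fspus,wrh] -> 11 lines: aknh qkwoi hcs fspus wrh rwid pghaf ajeq lal nqiot ytls
Hunk 3: at line 9 remove [nqiot] add [rdg,igh] -> 12 lines: aknh qkwoi hcs fspus wrh rwid pghaf ajeq lal rdg igh ytls
Final line count: 12

Answer: 12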